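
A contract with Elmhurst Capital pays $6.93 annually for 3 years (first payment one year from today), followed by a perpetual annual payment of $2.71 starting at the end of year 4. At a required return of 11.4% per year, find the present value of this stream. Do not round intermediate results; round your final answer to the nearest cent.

$34.01

PV of 3-year annuity: $6.93 × [1 − (1+0.114)^−3] / 0.114 = 16.81782
Perpetuity value at year 3: $2.71 / 0.114 = 23.77193
PV of perpetuity: 23.77193 / (1+0.114)^3 = 17.19526
Total PV = 16.81782 + 17.19526 = 34.01308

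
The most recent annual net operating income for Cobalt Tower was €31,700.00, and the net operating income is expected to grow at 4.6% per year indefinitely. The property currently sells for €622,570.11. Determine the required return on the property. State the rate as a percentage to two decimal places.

D₁ = €31,700.00 × 1.046 = €33,158.2000
P = D₁/(r − g) ⇒ r = D₁/P + g = €33,158.2000/€622,570.11 + 0.046 = 0.053260 + 0.046 = 0.099260

9.93%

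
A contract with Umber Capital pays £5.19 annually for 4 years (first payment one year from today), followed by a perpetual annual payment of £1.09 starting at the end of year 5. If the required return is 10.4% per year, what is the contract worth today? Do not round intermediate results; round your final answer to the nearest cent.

£23.37

PV of 4-year annuity: £5.19 × [1 − (1+0.104)^−4] / 0.104 = 16.31016
Perpetuity value at year 4: £1.09 / 0.104 = 10.48077
PV of perpetuity: 10.48077 / (1+0.104)^4 = 7.05532
Total PV = 16.31016 + 7.05532 = 23.36548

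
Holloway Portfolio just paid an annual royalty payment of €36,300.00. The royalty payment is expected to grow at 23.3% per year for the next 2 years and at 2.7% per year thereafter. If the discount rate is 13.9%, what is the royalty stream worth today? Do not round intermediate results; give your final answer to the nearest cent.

€471900.28

D_1 = 44757.90000
D_2 = 55186.49070
Terminal value at year 2: TV = D_2×(1+g_2)/(r−g_2) = 56676.52595/0.112 = 506040.41026
P_0 = D_1/(1+r)^1 + D_2/(1+r)^2 + TV/(1+r)^2
    = 39295.78578 + 42538.80936 + 390065.68942 = 471900.28455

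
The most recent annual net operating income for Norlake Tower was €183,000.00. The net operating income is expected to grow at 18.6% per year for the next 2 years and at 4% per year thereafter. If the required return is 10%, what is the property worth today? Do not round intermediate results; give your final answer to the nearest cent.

D_1 = 217038.00000
D_2 = 257407.06800
Terminal value at year 2: TV = D_2×(1+g_2)/(r−g_2) = 267703.35072/0.06 = 4461722.51200
P_0 = D_1/(1+r)^1 + D_2/(1+r)^2 + TV/(1+r)^2
    = 197307.27273 + 212733.11405 + 3687373.97686 = 4097414.36364

€4097414.36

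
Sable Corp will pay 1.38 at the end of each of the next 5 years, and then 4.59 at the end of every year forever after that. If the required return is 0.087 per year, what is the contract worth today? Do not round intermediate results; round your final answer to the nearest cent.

40.18

PV of 5-year annuity: 1.38 × [1 − (1+0.087)^−5] / 0.087 = 5.40976
Perpetuity value at year 5: 4.59 / 0.087 = 52.75862
PV of perpetuity: 52.75862 / (1+0.087)^5 = 34.76528
Total PV = 5.40976 + 34.76528 = 40.17504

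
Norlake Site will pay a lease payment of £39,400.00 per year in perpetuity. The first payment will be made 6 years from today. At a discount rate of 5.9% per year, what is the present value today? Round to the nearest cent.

Value at end of year 5: C / r = £39,400.00 / 0.059 = £667,796.6102
Discount to today: PV = £667,796.6102 / (1 + 0.059)^5 = £667,796.6102 / 1.331925 = £501,377.00

£501377.00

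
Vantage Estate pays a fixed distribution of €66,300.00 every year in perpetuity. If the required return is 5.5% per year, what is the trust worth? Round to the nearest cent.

€1205454.55

Level perpetuity: PV = C / r = €66,300.00 / 0.055 = €1,205,454.55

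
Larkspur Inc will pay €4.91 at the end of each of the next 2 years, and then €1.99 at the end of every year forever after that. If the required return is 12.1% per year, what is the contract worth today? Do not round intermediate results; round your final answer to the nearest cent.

€21.37

PV of 2-year annuity: €4.91 × [1 − (1+0.121)^−2] / 0.121 = 8.28726
Perpetuity value at year 2: €1.99 / 0.121 = 16.44628
PV of perpetuity: 16.44628 / (1+0.121)^2 = 13.08749
Total PV = 8.28726 + 13.08749 = 21.37475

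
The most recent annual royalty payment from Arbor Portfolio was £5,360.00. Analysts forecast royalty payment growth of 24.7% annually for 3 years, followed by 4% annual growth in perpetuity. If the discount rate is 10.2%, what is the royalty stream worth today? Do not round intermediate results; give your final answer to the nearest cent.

£150969.96

D_1 = 6683.92000
D_2 = 8334.84824
D_3 = 10393.55576
Terminal value at year 3: TV = D_3×(1+g_2)/(r−g_2) = 10809.29799/0.062 = 174343.51590
P_0 = D_1/(1+r)^1 + D_2/(1+r)^2 + D_3/(1+r)^3 + TV/(1+r)^3
    = 6065.26316 + 6863.32410 + 7766.39306 + 130274.98036 = 150969.96068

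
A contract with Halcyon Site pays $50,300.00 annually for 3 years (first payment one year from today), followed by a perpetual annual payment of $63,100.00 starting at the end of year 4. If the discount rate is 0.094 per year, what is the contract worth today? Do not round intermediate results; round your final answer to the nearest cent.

PV of 3-year annuity: $50,300.00 × [1 − (1+0.094)^−3] / 0.094 = 126421.88417
Perpetuity value at year 3: $63,100.00 / 0.094 = 671276.59574
PV of perpetuity: 671276.59574 / (1+0.094)^3 = 512683.73509
Total PV = 126421.88417 + 512683.73509 = 639105.61926

$639105.62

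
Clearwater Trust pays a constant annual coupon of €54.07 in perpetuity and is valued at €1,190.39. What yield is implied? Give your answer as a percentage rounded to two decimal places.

P = C/r ⇒ r = C/P = €54.07/€1,190.39 = 0.045422

4.54%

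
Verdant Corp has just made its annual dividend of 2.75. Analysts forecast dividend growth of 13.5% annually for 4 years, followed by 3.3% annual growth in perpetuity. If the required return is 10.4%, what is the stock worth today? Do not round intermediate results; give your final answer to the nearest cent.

56.49

D_1 = 3.12125
D_2 = 3.54262
D_3 = 4.02087
D_4 = 4.56369
Terminal value at year 4: TV = D_4×(1+g_2)/(r−g_2) = 4.71429/0.071 = 66.39848
P_0 = D_1/(1+r)^1 + D_2/(1+r)^2 + D_3/(1+r)^3 + D_4/(1+r)^4 + TV/(1+r)^4
    = 2.82722 + 2.90661 + 2.98822 + 3.07213 + 44.69735 = 56.49154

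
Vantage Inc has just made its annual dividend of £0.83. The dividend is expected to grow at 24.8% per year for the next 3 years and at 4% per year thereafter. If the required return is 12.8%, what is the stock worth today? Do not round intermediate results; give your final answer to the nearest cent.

£16.34

D_1 = 1.03584
D_2 = 1.29273
D_3 = 1.61332
Terminal value at year 3: TV = D_3×(1+g_2)/(r−g_2) = 1.67786/0.088 = 19.06657
P_0 = D_1/(1+r)^1 + D_2/(1+r)^2 + D_3/(1+r)^3 + TV/(1+r)^3
    = 0.91830 + 1.01599 + 1.12407 + 13.28450 = 16.34286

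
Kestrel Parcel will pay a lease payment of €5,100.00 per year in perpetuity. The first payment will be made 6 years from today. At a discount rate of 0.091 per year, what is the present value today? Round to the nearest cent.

€36258.10

Value at end of year 5: C / r = €5,100.00 / 0.091 = €56,043.9560
Discount to today: PV = €56,043.9560 / (1 + 0.091)^5 = €56,043.9560 / 1.545695 = €36,258.10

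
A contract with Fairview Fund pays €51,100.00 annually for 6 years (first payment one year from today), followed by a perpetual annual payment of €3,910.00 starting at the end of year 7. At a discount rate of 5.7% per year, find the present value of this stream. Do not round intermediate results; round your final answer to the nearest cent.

PV of 6-year annuity: €51,100.00 × [1 − (1+0.057)^−6] / 0.057 = 253661.25157
Perpetuity value at year 6: €3,910.00 / 0.057 = 68596.49123
PV of perpetuity: 68596.49123 / (1+0.057)^6 = 49187.18607
Total PV = 253661.25157 + 49187.18607 = 302848.43764

€302848.44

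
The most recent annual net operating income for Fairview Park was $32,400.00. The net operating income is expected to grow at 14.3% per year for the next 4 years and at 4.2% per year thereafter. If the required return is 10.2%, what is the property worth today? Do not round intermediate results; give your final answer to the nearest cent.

$793319.78

D_1 = 37033.20000
D_2 = 42328.94760
D_3 = 48381.98711
D_4 = 55300.61126
Terminal value at year 4: TV = D_4×(1+g_2)/(r−g_2) = 57623.23694/0.06 = 960387.28227
P_0 = D_1/(1+r)^1 + D_2/(1+r)^2 + D_3/(1+r)^3 + D_4/(1+r)^4 + TV/(1+r)^4
    = 33605.44465 + 34855.73796 + 36152.54854 + 37497.60706 + 651208.44256 = 793319.78075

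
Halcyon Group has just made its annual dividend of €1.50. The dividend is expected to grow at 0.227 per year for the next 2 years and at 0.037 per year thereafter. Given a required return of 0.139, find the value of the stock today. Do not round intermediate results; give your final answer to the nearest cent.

D_1 = 1.84050
D_2 = 2.25829
Terminal value at year 2: TV = D_2×(1+g_2)/(r−g_2) = 2.34185/0.102 = 22.95932
P_0 = D_1/(1+r)^1 + D_2/(1+r)^2 + TV/(1+r)^2
    = 1.61589 + 1.74074 + 17.69748 = 21.05411

€21.05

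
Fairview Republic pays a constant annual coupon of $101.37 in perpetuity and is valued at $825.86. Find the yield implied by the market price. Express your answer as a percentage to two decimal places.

P = C/r ⇒ r = C/P = $101.37/$825.86 = 0.122745

12.27%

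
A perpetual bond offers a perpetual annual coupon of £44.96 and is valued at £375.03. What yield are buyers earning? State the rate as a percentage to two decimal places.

11.99%

P = C/r ⇒ r = C/P = £44.96/£375.03 = 0.119884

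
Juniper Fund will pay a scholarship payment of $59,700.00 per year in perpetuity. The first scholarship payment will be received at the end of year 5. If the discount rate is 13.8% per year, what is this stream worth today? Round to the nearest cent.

$257944.46

Value at end of year 4: C / r = $59,700.00 / 0.138 = $432,608.6957
Discount to today: PV = $432,608.6957 / (1 + 0.138)^4 = $432,608.6957 / 1.677139 = $257,944.46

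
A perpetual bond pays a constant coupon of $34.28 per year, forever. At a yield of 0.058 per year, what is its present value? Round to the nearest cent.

Level perpetuity: PV = C / r = $34.28 / 0.058 = $591.03

$591.03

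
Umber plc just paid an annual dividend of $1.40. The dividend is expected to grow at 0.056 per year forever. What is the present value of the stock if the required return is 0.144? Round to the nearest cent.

D₁ = D₀ × (1 + g) = $1.40 × 1.056 = $1.4784
Growing perpetuity: P = D₁ / (r − g) = $1.4784 / (0.144 − 0.056) = $16.80

$16.80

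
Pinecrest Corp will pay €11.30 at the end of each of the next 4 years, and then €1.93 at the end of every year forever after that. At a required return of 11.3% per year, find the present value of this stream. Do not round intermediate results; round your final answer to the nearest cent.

€45.96

PV of 4-year annuity: €11.30 × [1 − (1+0.113)^−4] / 0.113 = 34.83426
Perpetuity value at year 4: €1.93 / 0.113 = 17.07965
PV of perpetuity: 17.07965 / (1+0.113)^4 = 11.13008
Total PV = 34.83426 + 11.13008 = 45.96434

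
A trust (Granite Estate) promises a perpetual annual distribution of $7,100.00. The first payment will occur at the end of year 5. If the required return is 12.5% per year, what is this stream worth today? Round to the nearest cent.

Value at end of year 4: C / r = $7,100.00 / 0.125 = $56,800.0000
Discount to today: PV = $56,800.0000 / (1 + 0.125)^4 = $56,800.0000 / 1.601807 = $35,459.96

$35459.96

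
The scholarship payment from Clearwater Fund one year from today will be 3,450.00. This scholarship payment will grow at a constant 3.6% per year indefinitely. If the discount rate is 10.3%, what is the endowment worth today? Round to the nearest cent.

51492.54

Growing perpetuity: P = D₁ / (r − g) = 3,450.0000 / (0.103 − 0.036) = 51,492.54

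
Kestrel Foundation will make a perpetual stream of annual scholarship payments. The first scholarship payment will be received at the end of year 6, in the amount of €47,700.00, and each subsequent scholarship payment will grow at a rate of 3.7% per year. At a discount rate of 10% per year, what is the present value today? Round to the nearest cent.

€470126.14

Value at end of year 5: C₁ / (r − g) = €47,700.00 / (0.1 − 0.037) = €757,142.8571
Discount to today: PV = €757,142.8571 / (1 + 0.1)^5 = €757,142.8571 / 1.610510 = €470,126.14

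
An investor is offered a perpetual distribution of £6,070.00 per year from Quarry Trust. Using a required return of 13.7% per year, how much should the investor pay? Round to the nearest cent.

£44306.57

Level perpetuity: PV = C / r = £6,070.00 / 0.137 = £44,306.57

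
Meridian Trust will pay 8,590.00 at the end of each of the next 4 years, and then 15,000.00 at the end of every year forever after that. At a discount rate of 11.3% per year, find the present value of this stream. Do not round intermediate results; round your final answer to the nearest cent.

PV of 4-year annuity: 8,590.00 × [1 − (1+0.113)^−4] / 0.113 = 26480.20166
Perpetuity value at year 4: 15,000.00 / 0.113 = 132743.36283
PV of perpetuity: 132743.36283 / (1+0.113)^4 = 86503.19695
Total PV = 26480.20166 + 86503.19695 = 112983.39861

112983.40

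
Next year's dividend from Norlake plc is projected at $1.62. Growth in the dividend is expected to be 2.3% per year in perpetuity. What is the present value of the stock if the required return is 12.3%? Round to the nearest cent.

$16.20

Growing perpetuity: P = D₁ / (r − g) = $1.6200 / (0.123 − 0.023) = $16.20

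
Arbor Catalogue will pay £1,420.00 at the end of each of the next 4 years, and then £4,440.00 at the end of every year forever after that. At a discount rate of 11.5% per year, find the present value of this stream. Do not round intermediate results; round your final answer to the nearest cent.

PV of 4-year annuity: £1,420.00 × [1 − (1+0.115)^−4] / 0.115 = 4358.85160
Perpetuity value at year 4: £4,440.00 / 0.115 = 38608.69565
PV of perpetuity: 38608.69565 / (1+0.115)^4 = 24979.61038
Total PV = 4358.85160 + 24979.61038 = 29338.46198

£29338.46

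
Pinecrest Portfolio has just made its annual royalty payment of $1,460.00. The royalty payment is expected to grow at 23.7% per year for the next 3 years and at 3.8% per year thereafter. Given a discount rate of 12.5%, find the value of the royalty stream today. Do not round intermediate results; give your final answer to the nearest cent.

D_1 = 1806.02000
D_2 = 2234.04674
D_3 = 2763.51582
Terminal value at year 3: TV = D_3×(1+g_2)/(r−g_2) = 2868.52942/0.087 = 32971.60251
P_0 = D_1/(1+r)^1 + D_2/(1+r)^2 + D_3/(1+r)^3 + TV/(1+r)^3
    = 1605.35111 + 1765.17273 + 1940.90548 + 23157.01027 = 28468.43960

$28468.44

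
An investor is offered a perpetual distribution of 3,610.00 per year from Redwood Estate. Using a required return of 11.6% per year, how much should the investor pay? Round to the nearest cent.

31120.69

Level perpetuity: PV = C / r = 3,610.00 / 0.116 = 31,120.69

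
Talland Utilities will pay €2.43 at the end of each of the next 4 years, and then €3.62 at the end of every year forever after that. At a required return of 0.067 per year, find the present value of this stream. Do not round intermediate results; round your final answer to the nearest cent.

€49.97

PV of 4-year annuity: €2.43 × [1 − (1+0.067)^−4] / 0.067 = 8.28698
Perpetuity value at year 4: €3.62 / 0.067 = 54.02985
PV of perpetuity: 54.02985 / (1+0.067)^4 = 41.68464
Total PV = 8.28698 + 41.68464 = 49.97162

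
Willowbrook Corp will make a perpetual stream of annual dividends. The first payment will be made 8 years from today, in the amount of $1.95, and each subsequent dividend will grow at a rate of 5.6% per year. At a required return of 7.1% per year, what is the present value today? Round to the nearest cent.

Value at end of year 7: C₁ / (r − g) = $1.95 / (0.071 − 0.056) = $130.0000
Discount to today: PV = $130.0000 / (1 + 0.071)^7 = $130.0000 / 1.616316 = $80.43

$80.43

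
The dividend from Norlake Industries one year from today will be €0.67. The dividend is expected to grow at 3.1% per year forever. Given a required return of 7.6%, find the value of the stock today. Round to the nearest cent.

Growing perpetuity: P = D₁ / (r − g) = €0.6700 / (0.076 − 0.031) = €14.89

€14.89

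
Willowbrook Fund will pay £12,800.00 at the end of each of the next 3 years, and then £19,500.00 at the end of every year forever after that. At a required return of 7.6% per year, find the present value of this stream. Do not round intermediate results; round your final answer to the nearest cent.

£239187.01

PV of 3-year annuity: £12,800.00 × [1 − (1+0.076)^−3] / 0.076 = 33226.38471
Perpetuity value at year 3: £19,500.00 / 0.076 = 256578.94737
PV of perpetuity: 256578.94737 / (1+0.076)^3 = 205960.62692
Total PV = 33226.38471 + 205960.62692 = 239187.01162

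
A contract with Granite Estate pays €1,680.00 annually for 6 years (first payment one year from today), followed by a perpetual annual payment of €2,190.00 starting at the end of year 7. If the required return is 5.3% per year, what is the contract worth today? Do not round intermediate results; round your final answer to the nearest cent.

PV of 6-year annuity: €1,680.00 × [1 − (1+0.053)^−6] / 0.053 = 8445.95951
Perpetuity value at year 6: €2,190.00 / 0.053 = 41320.75472
PV of perpetuity: 41320.75472 / (1+0.053)^6 = 30310.84321
Total PV = 8445.95951 + 30310.84321 = 38756.80272

€38756.80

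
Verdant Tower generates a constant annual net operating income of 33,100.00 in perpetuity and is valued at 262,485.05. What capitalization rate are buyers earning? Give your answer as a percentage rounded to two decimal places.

12.61%

P = C/r ⇒ r = C/P = 33,100.00/262,485.05 = 0.126102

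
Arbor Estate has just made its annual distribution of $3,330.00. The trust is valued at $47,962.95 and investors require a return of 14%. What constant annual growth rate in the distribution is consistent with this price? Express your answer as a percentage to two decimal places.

P = D₀(1+g)/(r−g) ⇒ P(r−g) = D₀(1+g) ⇒ g(P+D₀) = P·r − D₀
g = (P·r − D₀)/(P + D₀) = ($47,962.95×0.14 − $3,330.00) / ($47,962.95 + $3,330.00) = 0.065990

6.60%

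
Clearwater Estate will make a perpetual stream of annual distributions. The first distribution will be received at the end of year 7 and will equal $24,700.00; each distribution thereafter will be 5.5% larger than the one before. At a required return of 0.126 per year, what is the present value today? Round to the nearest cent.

$170690.07

Value at end of year 6: C₁ / (r − g) = $24,700.00 / (0.126 − 0.055) = $347,887.3239
Discount to today: PV = $347,887.3239 / (1 + 0.126)^6 = $347,887.3239 / 2.038123 = $170,690.07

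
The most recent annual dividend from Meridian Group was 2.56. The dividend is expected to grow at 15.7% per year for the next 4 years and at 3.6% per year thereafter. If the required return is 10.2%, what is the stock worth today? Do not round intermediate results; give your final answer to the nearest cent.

D_1 = 2.96192
D_2 = 3.42694
D_3 = 3.96497
D_4 = 4.58747
Terminal value at year 4: TV = D_4×(1+g_2)/(r−g_2) = 4.75262/0.066 = 72.00940
P_0 = D_1/(1+r)^1 + D_2/(1+r)^2 + D_3/(1+r)^3 + D_4/(1+r)^4 + TV/(1+r)^4
    = 2.68777 + 2.82191 + 2.96275 + 3.11062 + 48.82731 = 60.41037

60.41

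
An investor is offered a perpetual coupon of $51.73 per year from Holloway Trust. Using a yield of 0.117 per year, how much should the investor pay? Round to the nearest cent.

$442.14

Level perpetuity: PV = C / r = $51.73 / 0.117 = $442.14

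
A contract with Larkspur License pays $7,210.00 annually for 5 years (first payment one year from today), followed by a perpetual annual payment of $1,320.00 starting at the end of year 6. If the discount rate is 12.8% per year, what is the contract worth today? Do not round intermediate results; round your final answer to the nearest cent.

PV of 5-year annuity: $7,210.00 × [1 − (1+0.128)^−5] / 0.128 = 25483.47853
Perpetuity value at year 5: $1,320.00 / 0.128 = 10312.50000
PV of perpetuity: 10312.50000 / (1+0.128)^5 = 5647.00878
Total PV = 25483.47853 + 5647.00878 = 31130.48732

$31130.49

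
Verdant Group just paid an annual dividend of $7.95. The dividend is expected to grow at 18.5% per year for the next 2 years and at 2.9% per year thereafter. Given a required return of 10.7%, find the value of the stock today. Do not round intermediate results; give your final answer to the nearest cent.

$137.80

D_1 = 9.42075
D_2 = 11.16359
Terminal value at year 2: TV = D_2×(1+g_2)/(r−g_2) = 11.48733/0.078 = 147.27350
P_0 = D_1/(1+r)^1 + D_2/(1+r)^2 + TV/(1+r)^2
    = 8.51016 + 9.10979 + 120.17921 = 137.79917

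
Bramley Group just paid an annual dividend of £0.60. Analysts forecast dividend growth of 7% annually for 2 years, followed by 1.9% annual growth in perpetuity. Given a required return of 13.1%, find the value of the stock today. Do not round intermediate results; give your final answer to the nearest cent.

£5.99

D_1 = 0.64200
D_2 = 0.68694
Terminal value at year 2: TV = D_2×(1+g_2)/(r−g_2) = 0.69999/0.112 = 6.24993
P_0 = D_1/(1+r)^1 + D_2/(1+r)^2 + TV/(1+r)^2
    = 0.56764 + 0.53702 + 4.88596 = 5.99062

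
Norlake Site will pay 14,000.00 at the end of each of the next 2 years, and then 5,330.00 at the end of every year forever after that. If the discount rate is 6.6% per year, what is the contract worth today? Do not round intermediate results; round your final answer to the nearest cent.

PV of 2-year annuity: 14,000.00 × [1 − (1+0.066)^−2] / 0.066 = 25453.29105
Perpetuity value at year 2: 5,330.00 / 0.066 = 80757.57576
PV of perpetuity: 80757.57576 / (1+0.066)^2 = 71067.14424
Total PV = 25453.29105 + 71067.14424 = 96520.43528

96520.44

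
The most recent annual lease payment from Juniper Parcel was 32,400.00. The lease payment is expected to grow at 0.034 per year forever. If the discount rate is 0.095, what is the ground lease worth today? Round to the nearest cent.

549206.56

D₁ = D₀ × (1 + g) = 32,400.00 × 1.034 = 33,501.6000
Growing perpetuity: P = D₁ / (r − g) = 33,501.6000 / (0.095 − 0.034) = 549,206.56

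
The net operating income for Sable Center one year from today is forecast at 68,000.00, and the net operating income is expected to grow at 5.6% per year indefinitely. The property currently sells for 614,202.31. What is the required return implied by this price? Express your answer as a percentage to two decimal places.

16.67%

P = D₁/(r − g) ⇒ r = D₁/P + g = 68,000.0000/614,202.31 + 0.056 = 0.110713 + 0.056 = 0.166713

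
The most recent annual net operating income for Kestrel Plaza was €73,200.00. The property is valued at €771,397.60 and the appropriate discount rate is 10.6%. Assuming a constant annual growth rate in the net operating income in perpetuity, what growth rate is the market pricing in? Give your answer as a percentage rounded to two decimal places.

1.01%

P = D₀(1+g)/(r−g) ⇒ P(r−g) = D₀(1+g) ⇒ g(P+D₀) = P·r − D₀
g = (P·r − D₀)/(P + D₀) = (€771,397.60×0.106 − €73,200.00) / (€771,397.60 + €73,200.00) = 0.010145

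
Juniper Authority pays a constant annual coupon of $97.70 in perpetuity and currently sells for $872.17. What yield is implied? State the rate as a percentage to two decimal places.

11.20%

P = C/r ⇒ r = C/P = $97.70/$872.17 = 0.112019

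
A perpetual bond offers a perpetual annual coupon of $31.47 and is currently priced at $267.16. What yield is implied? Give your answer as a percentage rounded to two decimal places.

P = C/r ⇒ r = C/P = $31.47/$267.16 = 0.117795

11.78%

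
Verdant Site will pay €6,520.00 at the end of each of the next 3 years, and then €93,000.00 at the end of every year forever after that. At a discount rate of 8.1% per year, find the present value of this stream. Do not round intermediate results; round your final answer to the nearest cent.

€925682.33

PV of 3-year annuity: €6,520.00 × [1 − (1+0.081)^−3] / 0.081 = 16772.39987
Perpetuity value at year 3: €93,000.00 / 0.081 = 1148148.14815
PV of perpetuity: 1148148.14815 / (1+0.081)^3 = 908909.92921
Total PV = 16772.39987 + 908909.92921 = 925682.32908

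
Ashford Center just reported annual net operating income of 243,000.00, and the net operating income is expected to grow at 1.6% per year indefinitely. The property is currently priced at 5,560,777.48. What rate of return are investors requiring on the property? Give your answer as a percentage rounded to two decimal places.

6.04%

D₁ = 243,000.00 × 1.016 = 246,888.0000
P = D₁/(r − g) ⇒ r = D₁/P + g = 246,888.0000/5,560,777.48 + 0.016 = 0.044398 + 0.016 = 0.060398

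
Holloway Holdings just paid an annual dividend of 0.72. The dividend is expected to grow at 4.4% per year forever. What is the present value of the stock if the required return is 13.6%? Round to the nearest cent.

8.17

D₁ = D₀ × (1 + g) = 0.72 × 1.044 = 0.7517
Growing perpetuity: P = D₁ / (r − g) = 0.7517 / (0.136 − 0.044) = 8.17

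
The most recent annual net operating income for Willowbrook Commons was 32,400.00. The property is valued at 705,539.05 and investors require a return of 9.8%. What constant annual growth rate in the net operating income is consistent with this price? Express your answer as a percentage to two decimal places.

4.98%

P = D₀(1+g)/(r−g) ⇒ P(r−g) = D₀(1+g) ⇒ g(P+D₀) = P·r − D₀
g = (P·r − D₀)/(P + D₀) = (705,539.05×0.098 − 32,400.00) / (705,539.05 + 32,400.00) = 0.049791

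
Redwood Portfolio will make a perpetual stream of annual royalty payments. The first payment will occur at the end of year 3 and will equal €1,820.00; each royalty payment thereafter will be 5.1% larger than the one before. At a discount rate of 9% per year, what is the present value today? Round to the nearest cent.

Value at end of year 2: C₁ / (r − g) = €1,820.00 / (0.09 − 0.051) = €46,666.6667
Discount to today: PV = €46,666.6667 / (1 + 0.09)^2 = €46,666.6667 / 1.188100 = €39,278.40

€39278.40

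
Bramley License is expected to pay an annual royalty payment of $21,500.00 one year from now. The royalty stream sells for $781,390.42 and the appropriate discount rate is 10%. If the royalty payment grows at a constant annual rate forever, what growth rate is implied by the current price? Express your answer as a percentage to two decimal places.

P = D₁/(r−g) ⇒ g = r − D₁/P = 0.1 − $21,500.00/$781,390.42 = 0.072485

7.25%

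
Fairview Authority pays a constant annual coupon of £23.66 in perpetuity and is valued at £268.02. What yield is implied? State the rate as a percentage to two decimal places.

P = C/r ⇒ r = C/P = £23.66/£268.02 = 0.088277

8.83%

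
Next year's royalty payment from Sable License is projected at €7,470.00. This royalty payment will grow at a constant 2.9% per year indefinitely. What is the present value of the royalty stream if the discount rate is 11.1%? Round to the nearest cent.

Growing perpetuity: P = D₁ / (r − g) = €7,470.0000 / (0.111 − 0.029) = €91,097.56

€91097.56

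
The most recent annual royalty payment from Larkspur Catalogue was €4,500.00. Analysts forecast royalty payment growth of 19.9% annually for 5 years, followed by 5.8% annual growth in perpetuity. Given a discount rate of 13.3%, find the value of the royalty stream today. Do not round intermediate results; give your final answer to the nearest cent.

D_1 = 5395.50000
D_2 = 6469.20450
D_3 = 7756.57620
D_4 = 9300.13486
D_5 = 11150.86170
Terminal value at year 5: TV = D_5×(1+g_2)/(r−g_2) = 11797.61167/0.075 = 157301.48898
P_0 = D_1/(1+r)^1 + D_2/(1+r)^2 + D_3/(1+r)^3 + D_4/(1+r)^4 + D_5/(1+r)^5 + TV/(1+r)^5
    = 4762.13592 + 5039.54190 + 5333.10745 + 5643.77390 + 5972.53743 + 84252.59464 = 111003.69123

€111003.69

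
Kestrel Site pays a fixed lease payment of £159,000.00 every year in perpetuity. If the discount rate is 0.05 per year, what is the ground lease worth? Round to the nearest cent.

£3180000.00

Level perpetuity: PV = C / r = £159,000.00 / 0.05 = £3,180,000.00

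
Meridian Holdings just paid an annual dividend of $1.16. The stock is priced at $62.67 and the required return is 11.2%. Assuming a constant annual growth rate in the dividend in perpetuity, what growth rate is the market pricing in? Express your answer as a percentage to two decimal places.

9.18%

P = D₀(1+g)/(r−g) ⇒ P(r−g) = D₀(1+g) ⇒ g(P+D₀) = P·r − D₀
g = (P·r − D₀)/(P + D₀) = ($62.67×0.112 − $1.16) / ($62.67 + $1.16) = 0.091791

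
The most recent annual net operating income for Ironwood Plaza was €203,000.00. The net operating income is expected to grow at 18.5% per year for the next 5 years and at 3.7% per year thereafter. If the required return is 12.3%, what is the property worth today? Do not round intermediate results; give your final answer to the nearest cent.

€4398364.98

D_1 = 240555.00000
D_2 = 285057.67500
D_3 = 337793.34488
D_4 = 400285.11368
D_5 = 474337.85971
Terminal value at year 5: TV = D_5×(1+g_2)/(r−g_2) = 491888.36052/0.086 = 5719632.09903
P_0 = D_1/(1+r)^1 + D_2/(1+r)^2 + D_3/(1+r)^3 + D_4/(1+r)^4 + D_5/(1+r)^5 + TV/(1+r)^5
    = 214207.47996 + 226033.71661 + 238512.87105 + 251680.99038 + 265576.11184 + 3202353.81370 = 4398364.98354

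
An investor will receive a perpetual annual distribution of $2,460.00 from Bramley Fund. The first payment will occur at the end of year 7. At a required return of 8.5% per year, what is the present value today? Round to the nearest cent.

$17739.35

Value at end of year 6: C / r = $2,460.00 / 0.085 = $28,941.1765
Discount to today: PV = $28,941.1765 / (1 + 0.085)^6 = $28,941.1765 / 1.631468 = $17,739.35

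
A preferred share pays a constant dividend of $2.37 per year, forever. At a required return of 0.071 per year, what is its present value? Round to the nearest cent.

$33.38

Level perpetuity: PV = C / r = $2.37 / 0.071 = $33.38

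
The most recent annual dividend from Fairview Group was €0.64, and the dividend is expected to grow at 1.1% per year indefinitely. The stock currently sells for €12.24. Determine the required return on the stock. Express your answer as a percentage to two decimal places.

D₁ = €0.64 × 1.011 = €0.6470
P = D₁/(r − g) ⇒ r = D₁/P + g = €0.6470/€12.24 + 0.011 = 0.052863 + 0.011 = 0.063863

6.39%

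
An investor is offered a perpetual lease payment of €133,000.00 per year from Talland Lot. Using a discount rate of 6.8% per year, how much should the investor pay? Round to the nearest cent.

€1955882.35

Level perpetuity: PV = C / r = €133,000.00 / 0.068 = €1,955,882.35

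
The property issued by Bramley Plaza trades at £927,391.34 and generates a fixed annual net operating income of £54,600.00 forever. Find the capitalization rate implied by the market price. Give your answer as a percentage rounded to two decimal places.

P = C/r ⇒ r = C/P = £54,600.00/£927,391.34 = 0.058875

5.89%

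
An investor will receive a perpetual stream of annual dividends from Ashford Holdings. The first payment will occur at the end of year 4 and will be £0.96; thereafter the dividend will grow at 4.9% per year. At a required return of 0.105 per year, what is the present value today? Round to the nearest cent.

Value at end of year 3: C₁ / (r − g) = £0.96 / (0.105 − 0.049) = £17.1429
Discount to today: PV = £17.1429 / (1 + 0.105)^3 = £17.1429 / 1.349233 = £12.71

£12.71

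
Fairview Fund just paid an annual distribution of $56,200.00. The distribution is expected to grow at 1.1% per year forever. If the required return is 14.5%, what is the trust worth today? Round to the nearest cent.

D₁ = D₀ × (1 + g) = $56,200.00 × 1.011 = $56,818.2000
Growing perpetuity: P = D₁ / (r − g) = $56,818.2000 / (0.145 − 0.011) = $424,016.42

$424016.42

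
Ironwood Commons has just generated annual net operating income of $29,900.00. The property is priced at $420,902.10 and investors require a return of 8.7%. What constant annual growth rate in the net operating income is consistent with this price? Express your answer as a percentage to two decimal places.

P = D₀(1+g)/(r−g) ⇒ P(r−g) = D₀(1+g) ⇒ g(P+D₀) = P·r − D₀
g = (P·r − D₀)/(P + D₀) = ($420,902.10×0.087 − $29,900.00) / ($420,902.10 + $29,900.00) = 0.014903

1.49%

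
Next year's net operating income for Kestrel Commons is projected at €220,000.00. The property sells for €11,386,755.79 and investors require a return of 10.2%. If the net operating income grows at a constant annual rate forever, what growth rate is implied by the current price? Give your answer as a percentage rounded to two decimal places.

8.27%

P = D₁/(r−g) ⇒ g = r − D₁/P = 0.102 − €220,000.00/€11,386,755.79 = 0.082679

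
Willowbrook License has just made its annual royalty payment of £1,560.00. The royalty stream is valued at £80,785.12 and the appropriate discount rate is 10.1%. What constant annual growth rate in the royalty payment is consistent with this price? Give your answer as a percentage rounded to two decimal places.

8.01%

P = D₀(1+g)/(r−g) ⇒ P(r−g) = D₀(1+g) ⇒ g(P+D₀) = P·r − D₀
g = (P·r − D₀)/(P + D₀) = (£80,785.12×0.101 − £1,560.00) / (£80,785.12 + £1,560.00) = 0.080142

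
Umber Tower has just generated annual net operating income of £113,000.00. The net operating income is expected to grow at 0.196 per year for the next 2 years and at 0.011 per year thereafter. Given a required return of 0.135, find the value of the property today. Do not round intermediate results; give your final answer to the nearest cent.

£1267552.65

D_1 = 135148.00000
D_2 = 161637.00800
Terminal value at year 2: TV = D_2×(1+g_2)/(r−g_2) = 163415.01509/0.124 = 1317863.02490
P_0 = D_1/(1+r)^1 + D_2/(1+r)^2 + TV/(1+r)^2
    = 119073.12775 + 125472.65268 + 1023006.86984 = 1267552.65028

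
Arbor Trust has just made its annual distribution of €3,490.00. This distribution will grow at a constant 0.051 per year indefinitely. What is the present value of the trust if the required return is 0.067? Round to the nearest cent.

€229249.38

D₁ = D₀ × (1 + g) = €3,490.00 × 1.051 = €3,667.9900
Growing perpetuity: P = D₁ / (r − g) = €3,667.9900 / (0.067 − 0.051) = €229,249.38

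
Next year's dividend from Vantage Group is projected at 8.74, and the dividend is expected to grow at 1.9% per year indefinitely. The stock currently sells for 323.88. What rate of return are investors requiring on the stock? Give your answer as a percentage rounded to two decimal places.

P = D₁/(r − g) ⇒ r = D₁/P + g = 8.7400/323.88 + 0.019 = 0.026985 + 0.019 = 0.045985

4.60%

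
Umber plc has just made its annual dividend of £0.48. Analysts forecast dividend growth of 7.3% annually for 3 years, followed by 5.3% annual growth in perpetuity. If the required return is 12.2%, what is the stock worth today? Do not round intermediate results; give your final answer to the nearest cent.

D_1 = 0.51504
D_2 = 0.55264
D_3 = 0.59298
Terminal value at year 3: TV = D_3×(1+g_2)/(r−g_2) = 0.62441/0.069 = 9.04940
P_0 = D_1/(1+r)^1 + D_2/(1+r)^2 + D_3/(1+r)^3 + TV/(1+r)^3
    = 0.45904 + 0.43899 + 0.41982 + 6.40680 = 7.72465

£7.72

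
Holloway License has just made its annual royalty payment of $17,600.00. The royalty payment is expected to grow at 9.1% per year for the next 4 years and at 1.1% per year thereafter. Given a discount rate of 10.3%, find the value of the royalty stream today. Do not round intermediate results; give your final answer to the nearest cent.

D_1 = 19201.60000
D_2 = 20948.94560
D_3 = 22855.29965
D_4 = 24935.13192
Terminal value at year 4: TV = D_4×(1+g_2)/(r−g_2) = 25209.41837/0.092 = 274015.41705
P_0 = D_1/(1+r)^1 + D_2/(1+r)^2 + D_3/(1+r)^3 + D_4/(1+r)^4 + TV/(1+r)^4
    = 17408.52221 + 17219.12759 + 17031.79347 + 16846.49744 + 185128.35778 = 253634.29850

$253634.30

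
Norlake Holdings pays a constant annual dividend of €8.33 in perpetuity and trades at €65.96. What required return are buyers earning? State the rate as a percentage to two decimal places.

P = C/r ⇒ r = C/P = €8.33/€65.96 = 0.126289

12.63%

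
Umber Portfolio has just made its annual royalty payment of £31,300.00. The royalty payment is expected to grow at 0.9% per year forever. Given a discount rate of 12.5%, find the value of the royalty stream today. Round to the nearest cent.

£272256.03

D₁ = D₀ × (1 + g) = £31,300.00 × 1.009 = £31,581.7000
Growing perpetuity: P = D₁ / (r − g) = £31,581.7000 / (0.125 − 0.009) = £272,256.03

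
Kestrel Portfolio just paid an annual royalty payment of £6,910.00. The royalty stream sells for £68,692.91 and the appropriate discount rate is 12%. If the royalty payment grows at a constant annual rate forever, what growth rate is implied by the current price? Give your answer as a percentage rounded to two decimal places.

1.76%

P = D₀(1+g)/(r−g) ⇒ P(r−g) = D₀(1+g) ⇒ g(P+D₀) = P·r − D₀
g = (P·r − D₀)/(P + D₀) = (£68,692.91×0.12 − £6,910.00) / (£68,692.91 + £6,910.00) = 0.017634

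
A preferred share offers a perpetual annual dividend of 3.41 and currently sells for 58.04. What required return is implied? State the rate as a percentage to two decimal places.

5.88%

P = C/r ⇒ r = C/P = 3.41/58.04 = 0.058753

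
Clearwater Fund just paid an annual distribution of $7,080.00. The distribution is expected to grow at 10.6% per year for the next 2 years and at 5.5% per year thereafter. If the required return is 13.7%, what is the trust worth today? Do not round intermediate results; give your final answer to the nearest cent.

$99777.02

D_1 = 7830.48000
D_2 = 8660.51088
Terminal value at year 2: TV = D_2×(1+g_2)/(r−g_2) = 9136.83898/0.082 = 111424.86559
P_0 = D_1/(1+r)^1 + D_2/(1+r)^2 + TV/(1+r)^2
    = 6886.96570 + 6699.19443 + 86190.85513 = 99777.01525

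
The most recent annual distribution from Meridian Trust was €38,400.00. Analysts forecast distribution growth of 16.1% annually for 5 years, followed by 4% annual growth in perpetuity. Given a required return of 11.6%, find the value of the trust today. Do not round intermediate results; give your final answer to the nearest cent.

D_1 = 44582.40000
D_2 = 51760.16640
D_3 = 60093.55319
D_4 = 69768.61525
D_5 = 81001.36231
Terminal value at year 5: TV = D_5×(1+g_2)/(r−g_2) = 84241.41680/0.076 = 1108439.69477
P_0 = D_1/(1+r)^1 + D_2/(1+r)^2 + D_3/(1+r)^3 + D_4/(1+r)^4 + D_5/(1+r)^5 + TV/(1+r)^5
    = 39948.38710 + 41559.20916 + 43234.98372 + 44978.32984 + 46791.97217 + 640311.19811 = 856824.08009

€856824.08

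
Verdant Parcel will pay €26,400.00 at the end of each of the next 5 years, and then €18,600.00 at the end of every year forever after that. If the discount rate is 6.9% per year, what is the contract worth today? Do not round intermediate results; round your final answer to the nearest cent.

€301632.57

PV of 5-year annuity: €26,400.00 × [1 − (1+0.069)^−5] / 0.069 = 108535.66001
Perpetuity value at year 5: €18,600.00 / 0.069 = 269565.21739
PV of perpetuity: 269565.21739 / (1+0.069)^5 = 193096.91148
Total PV = 108535.66001 + 193096.91148 = 301632.57148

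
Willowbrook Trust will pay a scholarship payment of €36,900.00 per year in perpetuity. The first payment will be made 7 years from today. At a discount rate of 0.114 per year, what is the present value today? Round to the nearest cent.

Value at end of year 6: C / r = €36,900.00 / 0.114 = €323,684.2105
Discount to today: PV = €323,684.2105 / (1 + 0.114)^6 = €323,684.2105 / 1.911222 = €169,359.81

€169359.81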